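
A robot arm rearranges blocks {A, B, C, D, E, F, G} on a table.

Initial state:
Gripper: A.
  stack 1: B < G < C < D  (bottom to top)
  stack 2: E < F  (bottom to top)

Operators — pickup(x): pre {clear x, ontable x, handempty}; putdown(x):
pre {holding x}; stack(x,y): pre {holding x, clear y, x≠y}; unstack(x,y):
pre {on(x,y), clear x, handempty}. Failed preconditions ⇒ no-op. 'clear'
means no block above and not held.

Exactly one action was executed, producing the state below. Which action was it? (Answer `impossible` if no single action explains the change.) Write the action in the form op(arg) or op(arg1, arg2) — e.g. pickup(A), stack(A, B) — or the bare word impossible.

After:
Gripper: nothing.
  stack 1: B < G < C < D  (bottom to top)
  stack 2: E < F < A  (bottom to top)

target: towers=[B/G/C/D; E/F/A] holding=-
        putdown(A) → towers=[A; B/G/C/D; E/F] holding=-
       stack(A, F) → towers=[B/G/C/D; E/F/A] holding=-  ← match
       stack(A, D) → towers=[B/G/C/D/A; E/F] holding=-

stack(A, F)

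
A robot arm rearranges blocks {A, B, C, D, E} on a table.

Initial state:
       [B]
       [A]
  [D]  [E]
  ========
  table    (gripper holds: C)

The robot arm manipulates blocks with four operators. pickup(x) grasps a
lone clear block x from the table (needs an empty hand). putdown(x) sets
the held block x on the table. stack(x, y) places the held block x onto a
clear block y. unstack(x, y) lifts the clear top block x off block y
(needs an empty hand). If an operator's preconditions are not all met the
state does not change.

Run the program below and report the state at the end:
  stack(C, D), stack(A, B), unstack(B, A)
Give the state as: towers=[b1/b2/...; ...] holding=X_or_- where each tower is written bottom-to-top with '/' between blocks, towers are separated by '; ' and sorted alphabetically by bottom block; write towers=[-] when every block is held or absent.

towers=[D/C; E/A] holding=B

step 1 (stack(C, D)): towers=[D/C; E/A/B] holding=-
step 2 (stack(A, B)) [no-op]: towers=[D/C; E/A/B] holding=-
step 3 (unstack(B, A)): towers=[D/C; E/A] holding=B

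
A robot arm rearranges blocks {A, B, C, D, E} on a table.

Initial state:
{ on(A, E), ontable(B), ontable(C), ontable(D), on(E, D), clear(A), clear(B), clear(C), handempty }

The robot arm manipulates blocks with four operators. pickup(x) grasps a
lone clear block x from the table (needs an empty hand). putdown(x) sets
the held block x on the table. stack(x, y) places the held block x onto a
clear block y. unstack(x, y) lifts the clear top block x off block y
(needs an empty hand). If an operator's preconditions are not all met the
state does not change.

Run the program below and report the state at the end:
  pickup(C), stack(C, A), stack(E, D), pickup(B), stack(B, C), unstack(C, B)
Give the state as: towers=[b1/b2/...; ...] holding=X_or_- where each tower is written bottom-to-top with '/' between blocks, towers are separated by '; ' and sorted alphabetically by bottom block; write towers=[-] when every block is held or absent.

step 1 (pickup(C)): towers=[B; D/E/A] holding=C
step 2 (stack(C, A)): towers=[B; D/E/A/C] holding=-
step 3 (stack(E, D)) [no-op]: towers=[B; D/E/A/C] holding=-
step 4 (pickup(B)): towers=[D/E/A/C] holding=B
step 5 (stack(B, C)): towers=[D/E/A/C/B] holding=-
step 6 (unstack(C, B)) [no-op]: towers=[D/E/A/C/B] holding=-

towers=[D/E/A/C/B] holding=-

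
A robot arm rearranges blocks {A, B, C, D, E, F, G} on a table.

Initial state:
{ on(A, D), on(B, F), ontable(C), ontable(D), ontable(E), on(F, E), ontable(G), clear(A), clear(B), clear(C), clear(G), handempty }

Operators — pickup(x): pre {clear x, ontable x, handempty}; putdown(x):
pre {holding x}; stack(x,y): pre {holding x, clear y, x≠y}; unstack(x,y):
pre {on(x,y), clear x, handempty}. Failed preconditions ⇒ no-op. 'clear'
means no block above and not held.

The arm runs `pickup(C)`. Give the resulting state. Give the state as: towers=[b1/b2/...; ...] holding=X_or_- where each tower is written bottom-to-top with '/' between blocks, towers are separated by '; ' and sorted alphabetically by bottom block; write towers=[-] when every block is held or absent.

before: towers=[C; D/A; E/F/B; G] holding=-
pre[pickup(C)]: clear(C) ok, ontable(C) ok, handempty ok
all met → apply pickup(C)
after:  towers=[D/A; E/F/B; G] holding=C

towers=[D/A; E/F/B; G] holding=C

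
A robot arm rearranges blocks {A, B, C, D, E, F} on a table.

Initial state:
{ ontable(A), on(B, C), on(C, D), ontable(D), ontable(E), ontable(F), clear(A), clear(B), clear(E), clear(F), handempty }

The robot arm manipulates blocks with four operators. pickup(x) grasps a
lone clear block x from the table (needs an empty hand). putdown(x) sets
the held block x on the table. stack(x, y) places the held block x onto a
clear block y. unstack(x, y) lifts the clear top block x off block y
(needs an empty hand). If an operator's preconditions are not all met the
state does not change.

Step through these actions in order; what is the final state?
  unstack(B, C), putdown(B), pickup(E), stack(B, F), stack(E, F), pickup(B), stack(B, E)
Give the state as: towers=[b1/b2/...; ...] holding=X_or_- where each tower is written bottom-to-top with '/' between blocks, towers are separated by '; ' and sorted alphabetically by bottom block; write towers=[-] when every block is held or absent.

step 1 (unstack(B, C)): towers=[A; D/C; E; F] holding=B
step 2 (putdown(B)): towers=[A; B; D/C; E; F] holding=-
step 3 (pickup(E)): towers=[A; B; D/C; F] holding=E
step 4 (stack(B, F)) [no-op]: towers=[A; B; D/C; F] holding=E
step 5 (stack(E, F)): towers=[A; B; D/C; F/E] holding=-
step 6 (pickup(B)): towers=[A; D/C; F/E] holding=B
step 7 (stack(B, E)): towers=[A; D/C; F/E/B] holding=-

towers=[A; D/C; F/E/B] holding=-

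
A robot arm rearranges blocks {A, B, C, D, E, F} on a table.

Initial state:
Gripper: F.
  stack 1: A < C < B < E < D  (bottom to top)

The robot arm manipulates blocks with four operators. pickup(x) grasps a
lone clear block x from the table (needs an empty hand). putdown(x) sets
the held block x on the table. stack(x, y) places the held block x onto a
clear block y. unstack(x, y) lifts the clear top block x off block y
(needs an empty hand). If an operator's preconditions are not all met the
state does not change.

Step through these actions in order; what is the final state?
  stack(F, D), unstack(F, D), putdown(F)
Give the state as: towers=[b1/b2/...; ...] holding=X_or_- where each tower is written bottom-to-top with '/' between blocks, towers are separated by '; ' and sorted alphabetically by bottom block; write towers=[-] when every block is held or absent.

step 1 (stack(F, D)): towers=[A/C/B/E/D/F] holding=-
step 2 (unstack(F, D)): towers=[A/C/B/E/D] holding=F
step 3 (putdown(F)): towers=[A/C/B/E/D; F] holding=-

towers=[A/C/B/E/D; F] holding=-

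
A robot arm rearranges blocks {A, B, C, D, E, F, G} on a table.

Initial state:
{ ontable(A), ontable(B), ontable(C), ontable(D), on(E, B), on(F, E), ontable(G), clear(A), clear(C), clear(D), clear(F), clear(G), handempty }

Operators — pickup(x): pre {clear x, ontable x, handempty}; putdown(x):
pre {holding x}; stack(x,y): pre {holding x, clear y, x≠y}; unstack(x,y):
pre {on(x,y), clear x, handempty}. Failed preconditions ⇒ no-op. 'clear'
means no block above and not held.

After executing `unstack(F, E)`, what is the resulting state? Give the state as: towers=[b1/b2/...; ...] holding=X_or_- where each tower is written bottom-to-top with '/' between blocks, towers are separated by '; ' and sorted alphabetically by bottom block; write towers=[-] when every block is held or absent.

towers=[A; B/E; C; D; G] holding=F

before: towers=[A; B/E/F; C; D; G] holding=-
pre[unstack(F, E)]: on(F,E) ok, clear(F) ok, handempty ok
all met → apply unstack(F, E)
after:  towers=[A; B/E; C; D; G] holding=F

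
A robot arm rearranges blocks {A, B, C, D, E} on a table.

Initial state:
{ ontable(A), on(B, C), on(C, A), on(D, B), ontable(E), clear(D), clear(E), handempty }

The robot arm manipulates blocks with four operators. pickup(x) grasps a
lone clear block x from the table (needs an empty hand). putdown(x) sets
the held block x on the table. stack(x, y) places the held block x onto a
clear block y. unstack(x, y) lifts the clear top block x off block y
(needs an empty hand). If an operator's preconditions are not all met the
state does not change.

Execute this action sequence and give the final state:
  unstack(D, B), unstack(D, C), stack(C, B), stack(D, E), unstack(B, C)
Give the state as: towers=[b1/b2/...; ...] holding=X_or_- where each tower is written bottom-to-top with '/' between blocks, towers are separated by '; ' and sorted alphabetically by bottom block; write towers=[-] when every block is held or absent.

step 1 (unstack(D, B)): towers=[A/C/B; E] holding=D
step 2 (unstack(D, C)) [no-op]: towers=[A/C/B; E] holding=D
step 3 (stack(C, B)) [no-op]: towers=[A/C/B; E] holding=D
step 4 (stack(D, E)): towers=[A/C/B; E/D] holding=-
step 5 (unstack(B, C)): towers=[A/C; E/D] holding=B

towers=[A/C; E/D] holding=B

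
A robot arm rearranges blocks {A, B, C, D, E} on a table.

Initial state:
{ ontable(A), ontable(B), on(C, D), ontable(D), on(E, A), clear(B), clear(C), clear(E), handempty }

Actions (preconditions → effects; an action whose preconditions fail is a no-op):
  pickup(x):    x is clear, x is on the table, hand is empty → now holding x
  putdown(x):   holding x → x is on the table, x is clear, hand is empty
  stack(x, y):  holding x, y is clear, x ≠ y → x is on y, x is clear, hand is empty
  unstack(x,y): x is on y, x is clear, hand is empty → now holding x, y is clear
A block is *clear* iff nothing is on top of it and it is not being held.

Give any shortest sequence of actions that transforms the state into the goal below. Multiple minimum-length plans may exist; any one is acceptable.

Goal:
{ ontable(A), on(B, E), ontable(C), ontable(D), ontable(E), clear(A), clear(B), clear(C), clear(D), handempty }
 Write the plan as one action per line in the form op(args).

step 1 (unstack(E, A)): towers=[A; B; D/C] holding=E
step 2 (putdown(E)): towers=[A; B; D/C; E] holding=-
step 3 (pickup(B)): towers=[A; D/C; E] holding=B
step 4 (stack(B, E)): towers=[A; D/C; E/B] holding=-
step 5 (unstack(C, D)): towers=[A; D; E/B] holding=C
step 6 (putdown(C)): towers=[A; C; D; E/B] holding=-
goal check: towers=[A; C; D; E/B] holding=- — reached (length 6, optimal by BFS)

unstack(E, A)
putdown(E)
pickup(B)
stack(B, E)
unstack(C, D)
putdown(C)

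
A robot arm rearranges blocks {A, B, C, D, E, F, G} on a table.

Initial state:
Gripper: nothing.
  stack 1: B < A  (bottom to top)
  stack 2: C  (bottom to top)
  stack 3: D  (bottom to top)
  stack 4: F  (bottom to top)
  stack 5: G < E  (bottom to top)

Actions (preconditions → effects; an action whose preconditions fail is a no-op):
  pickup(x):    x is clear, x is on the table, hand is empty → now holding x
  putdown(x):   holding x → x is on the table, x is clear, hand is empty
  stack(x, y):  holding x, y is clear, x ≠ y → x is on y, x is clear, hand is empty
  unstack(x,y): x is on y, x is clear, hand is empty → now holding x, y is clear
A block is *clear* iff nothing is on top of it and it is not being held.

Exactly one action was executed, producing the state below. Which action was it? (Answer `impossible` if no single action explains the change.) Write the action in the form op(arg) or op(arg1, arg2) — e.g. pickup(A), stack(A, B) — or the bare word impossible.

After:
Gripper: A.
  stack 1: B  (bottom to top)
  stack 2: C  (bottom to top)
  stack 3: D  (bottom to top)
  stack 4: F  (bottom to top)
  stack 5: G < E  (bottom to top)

target: towers=[B; C; D; F; G/E] holding=A
         pickup(F) → towers=[B/A; C; D; G/E] holding=F
         pickup(D) → towers=[B/A; C; F; G/E] holding=D
     unstack(A, B) → towers=[B; C; D; F; G/E] holding=A  ← match
     unstack(E, G) → towers=[B/A; C; D; F; G] holding=E
         pickup(C) → towers=[B/A; D; F; G/E] holding=C

unstack(A, B)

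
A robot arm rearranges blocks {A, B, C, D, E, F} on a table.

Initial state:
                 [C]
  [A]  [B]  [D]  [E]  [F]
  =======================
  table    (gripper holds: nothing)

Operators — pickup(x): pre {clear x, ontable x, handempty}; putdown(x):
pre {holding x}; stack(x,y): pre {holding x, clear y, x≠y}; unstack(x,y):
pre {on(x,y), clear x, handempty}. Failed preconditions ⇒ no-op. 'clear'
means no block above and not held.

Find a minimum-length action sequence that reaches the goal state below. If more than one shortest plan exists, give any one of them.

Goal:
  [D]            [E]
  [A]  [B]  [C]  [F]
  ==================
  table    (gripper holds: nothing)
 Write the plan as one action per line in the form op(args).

pickup(D)
stack(D, A)
unstack(C, E)
putdown(C)
pickup(E)
stack(E, F)

step 1 (pickup(D)): towers=[A; B; E/C; F] holding=D
step 2 (stack(D, A)): towers=[A/D; B; E/C; F] holding=-
step 3 (unstack(C, E)): towers=[A/D; B; E; F] holding=C
step 4 (putdown(C)): towers=[A/D; B; C; E; F] holding=-
step 5 (pickup(E)): towers=[A/D; B; C; F] holding=E
step 6 (stack(E, F)): towers=[A/D; B; C; F/E] holding=-
goal check: towers=[A/D; B; C; F/E] holding=- — reached (length 6, optimal by BFS)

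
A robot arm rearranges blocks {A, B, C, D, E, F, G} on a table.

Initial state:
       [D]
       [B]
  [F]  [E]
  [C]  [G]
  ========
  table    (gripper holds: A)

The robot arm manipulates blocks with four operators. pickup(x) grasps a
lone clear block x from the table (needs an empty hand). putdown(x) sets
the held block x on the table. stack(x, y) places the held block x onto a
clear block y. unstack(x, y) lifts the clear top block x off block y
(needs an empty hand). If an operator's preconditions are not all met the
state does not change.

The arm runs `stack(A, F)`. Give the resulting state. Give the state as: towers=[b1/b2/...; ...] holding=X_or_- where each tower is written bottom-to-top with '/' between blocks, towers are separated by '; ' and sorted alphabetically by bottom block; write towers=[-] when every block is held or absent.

towers=[C/F/A; G/E/B/D] holding=-

before: towers=[C/F; G/E/B/D] holding=A
pre[stack(A, F)]: holding(A) yes, clear(F) yes, A≠F yes
all met → apply stack(A, F)
after:  towers=[C/F/A; G/E/B/D] holding=-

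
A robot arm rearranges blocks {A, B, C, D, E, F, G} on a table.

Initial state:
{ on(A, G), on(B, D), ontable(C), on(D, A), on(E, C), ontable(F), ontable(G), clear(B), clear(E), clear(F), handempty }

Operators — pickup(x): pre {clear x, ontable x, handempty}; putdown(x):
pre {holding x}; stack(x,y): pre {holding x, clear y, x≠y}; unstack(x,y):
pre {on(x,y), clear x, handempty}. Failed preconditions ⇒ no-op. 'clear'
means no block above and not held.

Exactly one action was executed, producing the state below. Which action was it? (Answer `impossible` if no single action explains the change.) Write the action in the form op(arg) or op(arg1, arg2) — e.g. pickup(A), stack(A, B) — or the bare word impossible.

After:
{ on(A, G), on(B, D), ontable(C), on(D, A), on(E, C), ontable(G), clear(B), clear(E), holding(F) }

target: towers=[C/E; G/A/D/B] holding=F
     unstack(B, D) → towers=[C/E; F; G/A/D] holding=B
         pickup(F) → towers=[C/E; G/A/D/B] holding=F  ← match
     unstack(E, C) → towers=[C; F; G/A/D/B] holding=E

pickup(F)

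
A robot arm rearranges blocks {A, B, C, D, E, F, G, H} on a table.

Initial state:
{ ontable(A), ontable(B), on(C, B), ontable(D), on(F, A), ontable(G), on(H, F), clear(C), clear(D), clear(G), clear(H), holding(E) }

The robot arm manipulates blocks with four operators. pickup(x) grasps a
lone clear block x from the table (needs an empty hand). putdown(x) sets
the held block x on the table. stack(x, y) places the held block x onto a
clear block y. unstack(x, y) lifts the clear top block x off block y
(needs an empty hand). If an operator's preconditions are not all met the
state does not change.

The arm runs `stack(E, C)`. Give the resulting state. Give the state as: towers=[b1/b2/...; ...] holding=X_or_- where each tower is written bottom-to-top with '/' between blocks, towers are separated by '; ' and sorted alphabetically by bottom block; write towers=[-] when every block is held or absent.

before: towers=[A/F/H; B/C; D; G] holding=E
pre[stack(E, C)]: holding(E) ✓, clear(C) ✓, E≠C ✓
all met → apply stack(E, C)
after:  towers=[A/F/H; B/C/E; D; G] holding=-

towers=[A/F/H; B/C/E; D; G] holding=-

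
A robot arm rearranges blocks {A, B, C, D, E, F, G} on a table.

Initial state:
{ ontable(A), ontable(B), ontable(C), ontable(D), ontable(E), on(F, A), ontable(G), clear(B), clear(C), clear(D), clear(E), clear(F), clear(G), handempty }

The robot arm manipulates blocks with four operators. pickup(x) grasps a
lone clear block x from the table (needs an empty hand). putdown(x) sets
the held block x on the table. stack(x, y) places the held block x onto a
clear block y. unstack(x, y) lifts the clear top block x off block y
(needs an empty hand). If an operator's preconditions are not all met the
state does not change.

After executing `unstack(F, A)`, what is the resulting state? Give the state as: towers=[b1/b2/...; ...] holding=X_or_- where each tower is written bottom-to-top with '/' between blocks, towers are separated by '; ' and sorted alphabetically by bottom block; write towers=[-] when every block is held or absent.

towers=[A; B; C; D; E; G] holding=F

before: towers=[A/F; B; C; D; E; G] holding=-
pre[unstack(F, A)]: on(F,A) ✓, clear(F) ✓, handempty ✓
all met → apply unstack(F, A)
after:  towers=[A; B; C; D; E; G] holding=F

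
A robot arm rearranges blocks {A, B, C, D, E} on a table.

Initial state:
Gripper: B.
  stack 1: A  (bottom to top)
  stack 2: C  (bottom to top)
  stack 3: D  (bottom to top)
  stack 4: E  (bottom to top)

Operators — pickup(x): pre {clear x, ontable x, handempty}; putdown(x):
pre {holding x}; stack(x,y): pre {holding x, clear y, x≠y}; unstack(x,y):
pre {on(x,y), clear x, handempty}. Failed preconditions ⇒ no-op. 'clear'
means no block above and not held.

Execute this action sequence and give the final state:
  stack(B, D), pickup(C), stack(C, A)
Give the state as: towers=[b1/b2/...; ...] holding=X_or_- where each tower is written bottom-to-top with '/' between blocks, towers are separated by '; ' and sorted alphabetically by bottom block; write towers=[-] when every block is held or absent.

towers=[A/C; D/B; E] holding=-

step 1 (stack(B, D)): towers=[A; C; D/B; E] holding=-
step 2 (pickup(C)): towers=[A; D/B; E] holding=C
step 3 (stack(C, A)): towers=[A/C; D/B; E] holding=-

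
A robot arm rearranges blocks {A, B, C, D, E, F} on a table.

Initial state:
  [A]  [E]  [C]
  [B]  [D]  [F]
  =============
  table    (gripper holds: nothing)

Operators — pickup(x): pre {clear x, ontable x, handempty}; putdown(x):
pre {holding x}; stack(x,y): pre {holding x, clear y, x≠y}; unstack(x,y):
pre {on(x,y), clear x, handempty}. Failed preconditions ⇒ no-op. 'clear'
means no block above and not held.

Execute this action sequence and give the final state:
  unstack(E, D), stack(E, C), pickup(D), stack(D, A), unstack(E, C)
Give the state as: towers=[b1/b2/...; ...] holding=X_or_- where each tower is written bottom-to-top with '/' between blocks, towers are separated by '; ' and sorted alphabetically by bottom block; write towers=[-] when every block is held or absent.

towers=[B/A/D; F/C] holding=E

step 1 (unstack(E, D)): towers=[B/A; D; F/C] holding=E
step 2 (stack(E, C)): towers=[B/A; D; F/C/E] holding=-
step 3 (pickup(D)): towers=[B/A; F/C/E] holding=D
step 4 (stack(D, A)): towers=[B/A/D; F/C/E] holding=-
step 5 (unstack(E, C)): towers=[B/A/D; F/C] holding=E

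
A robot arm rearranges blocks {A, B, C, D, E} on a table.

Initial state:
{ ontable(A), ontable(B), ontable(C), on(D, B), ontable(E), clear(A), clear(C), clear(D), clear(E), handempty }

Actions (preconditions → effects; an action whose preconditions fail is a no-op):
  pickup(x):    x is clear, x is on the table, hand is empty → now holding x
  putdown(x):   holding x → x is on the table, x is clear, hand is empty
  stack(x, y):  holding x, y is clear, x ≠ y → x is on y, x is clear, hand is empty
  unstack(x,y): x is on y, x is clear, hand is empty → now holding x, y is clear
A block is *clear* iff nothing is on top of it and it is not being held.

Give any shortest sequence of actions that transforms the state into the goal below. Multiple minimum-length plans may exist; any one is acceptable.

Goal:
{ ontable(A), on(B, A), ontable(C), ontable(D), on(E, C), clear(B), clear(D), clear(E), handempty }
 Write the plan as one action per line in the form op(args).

unstack(D, B)
putdown(D)
pickup(B)
stack(B, A)
pickup(E)
stack(E, C)

step 1 (unstack(D, B)): towers=[A; B; C; E] holding=D
step 2 (putdown(D)): towers=[A; B; C; D; E] holding=-
step 3 (pickup(B)): towers=[A; C; D; E] holding=B
step 4 (stack(B, A)): towers=[A/B; C; D; E] holding=-
step 5 (pickup(E)): towers=[A/B; C; D] holding=E
step 6 (stack(E, C)): towers=[A/B; C/E; D] holding=-
goal check: towers=[A/B; C/E; D] holding=- — reached (length 6, optimal by BFS)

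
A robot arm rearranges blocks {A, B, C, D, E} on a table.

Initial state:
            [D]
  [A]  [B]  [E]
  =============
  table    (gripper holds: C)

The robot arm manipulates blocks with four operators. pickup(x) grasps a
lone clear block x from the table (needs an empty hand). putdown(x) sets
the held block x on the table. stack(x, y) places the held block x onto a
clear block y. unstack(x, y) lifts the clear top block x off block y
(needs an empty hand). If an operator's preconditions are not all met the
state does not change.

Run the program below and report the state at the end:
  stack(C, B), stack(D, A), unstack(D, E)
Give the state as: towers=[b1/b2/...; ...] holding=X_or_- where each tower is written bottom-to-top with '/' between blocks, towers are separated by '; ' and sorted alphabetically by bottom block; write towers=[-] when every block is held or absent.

step 1 (stack(C, B)): towers=[A; B/C; E/D] holding=-
step 2 (stack(D, A)) [no-op]: towers=[A; B/C; E/D] holding=-
step 3 (unstack(D, E)): towers=[A; B/C; E] holding=D

towers=[A; B/C; E] holding=D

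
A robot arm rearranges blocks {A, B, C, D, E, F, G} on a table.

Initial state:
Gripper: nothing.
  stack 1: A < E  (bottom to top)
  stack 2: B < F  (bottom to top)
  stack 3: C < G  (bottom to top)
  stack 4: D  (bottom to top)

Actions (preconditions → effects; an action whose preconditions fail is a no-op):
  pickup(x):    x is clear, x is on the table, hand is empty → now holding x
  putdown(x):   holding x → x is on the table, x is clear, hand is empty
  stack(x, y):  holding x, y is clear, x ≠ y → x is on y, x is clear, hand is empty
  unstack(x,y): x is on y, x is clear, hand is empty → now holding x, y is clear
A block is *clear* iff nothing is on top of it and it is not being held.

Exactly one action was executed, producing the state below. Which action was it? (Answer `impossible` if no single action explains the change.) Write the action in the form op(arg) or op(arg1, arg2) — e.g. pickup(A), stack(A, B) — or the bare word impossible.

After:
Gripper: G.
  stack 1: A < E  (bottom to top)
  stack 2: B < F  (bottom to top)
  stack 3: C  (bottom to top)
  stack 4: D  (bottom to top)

unstack(G, C)

target: towers=[A/E; B/F; C; D] holding=G
     unstack(F, B) → towers=[A/E; B; C/G; D] holding=F
     unstack(G, C) → towers=[A/E; B/F; C; D] holding=G  ← match
         pickup(D) → towers=[A/E; B/F; C/G] holding=D
     unstack(E, A) → towers=[A; B/F; C/G; D] holding=E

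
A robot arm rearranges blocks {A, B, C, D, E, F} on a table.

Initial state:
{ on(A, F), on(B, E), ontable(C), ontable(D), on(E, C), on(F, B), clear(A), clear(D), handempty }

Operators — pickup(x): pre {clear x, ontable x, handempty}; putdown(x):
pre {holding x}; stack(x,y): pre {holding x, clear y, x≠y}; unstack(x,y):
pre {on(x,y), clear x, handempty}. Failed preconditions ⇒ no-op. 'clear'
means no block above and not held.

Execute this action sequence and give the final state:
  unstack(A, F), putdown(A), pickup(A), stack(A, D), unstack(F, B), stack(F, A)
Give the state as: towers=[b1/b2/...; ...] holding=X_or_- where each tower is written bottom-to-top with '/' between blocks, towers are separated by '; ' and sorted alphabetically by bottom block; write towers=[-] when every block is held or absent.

step 1 (unstack(A, F)): towers=[C/E/B/F; D] holding=A
step 2 (putdown(A)): towers=[A; C/E/B/F; D] holding=-
step 3 (pickup(A)): towers=[C/E/B/F; D] holding=A
step 4 (stack(A, D)): towers=[C/E/B/F; D/A] holding=-
step 5 (unstack(F, B)): towers=[C/E/B; D/A] holding=F
step 6 (stack(F, A)): towers=[C/E/B; D/A/F] holding=-

towers=[C/E/B; D/A/F] holding=-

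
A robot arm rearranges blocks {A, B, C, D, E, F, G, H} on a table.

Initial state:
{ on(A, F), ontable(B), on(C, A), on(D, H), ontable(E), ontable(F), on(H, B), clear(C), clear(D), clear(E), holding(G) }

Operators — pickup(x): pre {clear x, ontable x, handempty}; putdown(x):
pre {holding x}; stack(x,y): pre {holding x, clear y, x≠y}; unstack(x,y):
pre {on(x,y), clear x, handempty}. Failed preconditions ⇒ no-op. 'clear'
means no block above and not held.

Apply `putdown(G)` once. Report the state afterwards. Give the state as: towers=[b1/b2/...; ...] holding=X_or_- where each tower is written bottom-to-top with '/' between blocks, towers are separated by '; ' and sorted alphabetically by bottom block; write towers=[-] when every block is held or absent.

before: towers=[B/H/D; E; F/A/C] holding=G
pre[putdown(G)]: holding(G) yes
all met → apply putdown(G)
after:  towers=[B/H/D; E; F/A/C; G] holding=-

towers=[B/H/D; E; F/A/C; G] holding=-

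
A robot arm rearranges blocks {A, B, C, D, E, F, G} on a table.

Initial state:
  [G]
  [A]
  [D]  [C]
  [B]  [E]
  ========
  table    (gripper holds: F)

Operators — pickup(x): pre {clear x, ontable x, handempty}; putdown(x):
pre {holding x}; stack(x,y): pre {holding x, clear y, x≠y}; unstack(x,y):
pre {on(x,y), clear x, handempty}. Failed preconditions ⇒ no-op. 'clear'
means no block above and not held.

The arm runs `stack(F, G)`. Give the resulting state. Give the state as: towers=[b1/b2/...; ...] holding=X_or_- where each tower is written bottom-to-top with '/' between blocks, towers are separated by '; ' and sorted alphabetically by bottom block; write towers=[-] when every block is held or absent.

before: towers=[B/D/A/G; E/C] holding=F
pre[stack(F, G)]: holding(F) yes, clear(G) yes, F≠G yes
all met → apply stack(F, G)
after:  towers=[B/D/A/G/F; E/C] holding=-

towers=[B/D/A/G/F; E/C] holding=-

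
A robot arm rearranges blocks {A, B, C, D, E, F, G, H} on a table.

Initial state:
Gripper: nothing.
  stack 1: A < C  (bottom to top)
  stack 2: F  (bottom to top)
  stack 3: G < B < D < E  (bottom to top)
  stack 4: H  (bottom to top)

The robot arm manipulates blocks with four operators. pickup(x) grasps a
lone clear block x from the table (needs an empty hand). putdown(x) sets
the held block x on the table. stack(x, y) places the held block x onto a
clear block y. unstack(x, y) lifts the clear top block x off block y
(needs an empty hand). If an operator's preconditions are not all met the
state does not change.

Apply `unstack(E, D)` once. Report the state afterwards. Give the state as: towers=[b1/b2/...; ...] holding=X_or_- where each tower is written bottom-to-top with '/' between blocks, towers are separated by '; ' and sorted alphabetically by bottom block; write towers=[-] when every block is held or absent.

before: towers=[A/C; F; G/B/D/E; H] holding=-
pre[unstack(E, D)]: on(E,D) ✓, clear(E) ✓, handempty ✓
all met → apply unstack(E, D)
after:  towers=[A/C; F; G/B/D; H] holding=E

towers=[A/C; F; G/B/D; H] holding=E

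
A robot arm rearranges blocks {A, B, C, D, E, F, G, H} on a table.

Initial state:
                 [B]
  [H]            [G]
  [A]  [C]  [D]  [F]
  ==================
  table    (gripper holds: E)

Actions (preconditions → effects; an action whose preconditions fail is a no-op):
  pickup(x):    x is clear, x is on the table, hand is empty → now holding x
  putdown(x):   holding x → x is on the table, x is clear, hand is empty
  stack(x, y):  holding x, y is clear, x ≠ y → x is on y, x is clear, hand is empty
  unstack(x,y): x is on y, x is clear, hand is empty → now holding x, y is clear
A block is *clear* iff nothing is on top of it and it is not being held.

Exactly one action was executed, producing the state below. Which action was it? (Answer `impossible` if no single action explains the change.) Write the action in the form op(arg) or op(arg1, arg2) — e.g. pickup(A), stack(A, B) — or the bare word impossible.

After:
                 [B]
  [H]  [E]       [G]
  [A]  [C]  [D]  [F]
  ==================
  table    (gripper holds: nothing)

target: towers=[A/H; C/E; D; F/G/B] holding=-
        putdown(E) → towers=[A/H; C; D; E; F/G/B] holding=-
       stack(E, H) → towers=[A/H/E; C; D; F/G/B] holding=-
       stack(E, B) → towers=[A/H; C; D; F/G/B/E] holding=-
       stack(E, D) → towers=[A/H; C; D/E; F/G/B] holding=-
       stack(E, C) → towers=[A/H; C/E; D; F/G/B] holding=-  ← match

stack(E, C)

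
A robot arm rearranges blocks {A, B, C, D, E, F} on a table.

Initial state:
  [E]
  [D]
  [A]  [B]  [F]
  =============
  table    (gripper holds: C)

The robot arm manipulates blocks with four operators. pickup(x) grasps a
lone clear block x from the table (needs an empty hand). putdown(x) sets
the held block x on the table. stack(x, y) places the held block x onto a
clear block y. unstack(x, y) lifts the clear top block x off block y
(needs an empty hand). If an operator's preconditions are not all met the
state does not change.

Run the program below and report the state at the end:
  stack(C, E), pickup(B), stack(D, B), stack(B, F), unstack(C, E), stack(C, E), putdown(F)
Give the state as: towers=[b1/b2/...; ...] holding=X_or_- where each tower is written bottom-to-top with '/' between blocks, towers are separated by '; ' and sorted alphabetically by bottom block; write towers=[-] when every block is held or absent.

towers=[A/D/E/C; F/B] holding=-

step 1 (stack(C, E)): towers=[A/D/E/C; B; F] holding=-
step 2 (pickup(B)): towers=[A/D/E/C; F] holding=B
step 3 (stack(D, B)) [no-op]: towers=[A/D/E/C; F] holding=B
step 4 (stack(B, F)): towers=[A/D/E/C; F/B] holding=-
step 5 (unstack(C, E)): towers=[A/D/E; F/B] holding=C
step 6 (stack(C, E)): towers=[A/D/E/C; F/B] holding=-
step 7 (putdown(F)) [no-op]: towers=[A/D/E/C; F/B] holding=-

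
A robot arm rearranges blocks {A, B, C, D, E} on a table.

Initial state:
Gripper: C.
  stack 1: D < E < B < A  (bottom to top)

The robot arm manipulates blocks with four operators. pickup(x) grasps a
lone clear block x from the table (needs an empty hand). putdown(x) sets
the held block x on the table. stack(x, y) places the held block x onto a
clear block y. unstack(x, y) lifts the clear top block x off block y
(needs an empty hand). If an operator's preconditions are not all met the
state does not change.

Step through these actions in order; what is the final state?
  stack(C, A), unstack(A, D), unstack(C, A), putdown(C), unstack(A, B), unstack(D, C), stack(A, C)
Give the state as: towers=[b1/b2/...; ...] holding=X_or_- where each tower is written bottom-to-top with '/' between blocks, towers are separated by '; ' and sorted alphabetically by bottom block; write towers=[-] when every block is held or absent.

step 1 (stack(C, A)): towers=[D/E/B/A/C] holding=-
step 2 (unstack(A, D)) [no-op]: towers=[D/E/B/A/C] holding=-
step 3 (unstack(C, A)): towers=[D/E/B/A] holding=C
step 4 (putdown(C)): towers=[C; D/E/B/A] holding=-
step 5 (unstack(A, B)): towers=[C; D/E/B] holding=A
step 6 (unstack(D, C)) [no-op]: towers=[C; D/E/B] holding=A
step 7 (stack(A, C)): towers=[C/A; D/E/B] holding=-

towers=[C/A; D/E/B] holding=-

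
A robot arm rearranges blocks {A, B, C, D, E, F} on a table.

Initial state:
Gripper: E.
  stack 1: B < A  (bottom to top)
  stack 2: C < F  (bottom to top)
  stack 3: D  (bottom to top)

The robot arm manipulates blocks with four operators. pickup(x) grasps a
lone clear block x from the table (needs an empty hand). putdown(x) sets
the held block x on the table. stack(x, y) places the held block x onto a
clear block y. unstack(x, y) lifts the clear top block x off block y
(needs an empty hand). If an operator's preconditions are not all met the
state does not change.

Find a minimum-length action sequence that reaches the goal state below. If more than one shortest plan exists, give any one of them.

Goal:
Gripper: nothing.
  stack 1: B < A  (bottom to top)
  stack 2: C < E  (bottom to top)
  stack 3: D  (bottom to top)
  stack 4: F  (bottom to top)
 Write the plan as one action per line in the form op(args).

step 1 (putdown(E)): towers=[B/A; C/F; D; E] holding=-
step 2 (unstack(F, C)): towers=[B/A; C; D; E] holding=F
step 3 (putdown(F)): towers=[B/A; C; D; E; F] holding=-
step 4 (pickup(E)): towers=[B/A; C; D; F] holding=E
step 5 (stack(E, C)): towers=[B/A; C/E; D; F] holding=-
goal check: towers=[B/A; C/E; D; F] holding=- — reached (length 5, optimal by BFS)

putdown(E)
unstack(F, C)
putdown(F)
pickup(E)
stack(E, C)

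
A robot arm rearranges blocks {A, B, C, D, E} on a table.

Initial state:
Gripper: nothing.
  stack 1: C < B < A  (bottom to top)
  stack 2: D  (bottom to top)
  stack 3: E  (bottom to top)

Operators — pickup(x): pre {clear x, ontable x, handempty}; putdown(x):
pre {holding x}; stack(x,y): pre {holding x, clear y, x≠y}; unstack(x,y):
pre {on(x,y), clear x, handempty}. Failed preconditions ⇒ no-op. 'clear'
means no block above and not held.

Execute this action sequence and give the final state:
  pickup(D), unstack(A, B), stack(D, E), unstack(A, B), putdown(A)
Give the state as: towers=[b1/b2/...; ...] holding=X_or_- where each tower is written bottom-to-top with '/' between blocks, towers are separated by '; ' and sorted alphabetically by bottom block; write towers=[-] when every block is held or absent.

step 1 (pickup(D)): towers=[C/B/A; E] holding=D
step 2 (unstack(A, B)) [no-op]: towers=[C/B/A; E] holding=D
step 3 (stack(D, E)): towers=[C/B/A; E/D] holding=-
step 4 (unstack(A, B)): towers=[C/B; E/D] holding=A
step 5 (putdown(A)): towers=[A; C/B; E/D] holding=-

towers=[A; C/B; E/D] holding=-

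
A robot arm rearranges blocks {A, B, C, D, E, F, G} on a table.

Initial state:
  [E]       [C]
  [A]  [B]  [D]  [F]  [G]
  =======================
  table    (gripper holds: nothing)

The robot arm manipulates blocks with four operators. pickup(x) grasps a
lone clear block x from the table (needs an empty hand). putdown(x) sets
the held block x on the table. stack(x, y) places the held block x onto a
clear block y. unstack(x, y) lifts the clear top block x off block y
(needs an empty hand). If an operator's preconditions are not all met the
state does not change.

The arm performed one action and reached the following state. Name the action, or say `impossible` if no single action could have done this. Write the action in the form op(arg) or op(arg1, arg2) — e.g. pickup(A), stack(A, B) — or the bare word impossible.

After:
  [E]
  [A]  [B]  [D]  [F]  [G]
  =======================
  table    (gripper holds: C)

target: towers=[A/E; B; D; F; G] holding=C
         pickup(B) → towers=[A/E; D/C; F; G] holding=B
         pickup(F) → towers=[A/E; B; D/C; G] holding=F
         pickup(G) → towers=[A/E; B; D/C; F] holding=G
     unstack(E, A) → towers=[A; B; D/C; F; G] holding=E
     unstack(C, D) → towers=[A/E; B; D; F; G] holding=C  ← match

unstack(C, D)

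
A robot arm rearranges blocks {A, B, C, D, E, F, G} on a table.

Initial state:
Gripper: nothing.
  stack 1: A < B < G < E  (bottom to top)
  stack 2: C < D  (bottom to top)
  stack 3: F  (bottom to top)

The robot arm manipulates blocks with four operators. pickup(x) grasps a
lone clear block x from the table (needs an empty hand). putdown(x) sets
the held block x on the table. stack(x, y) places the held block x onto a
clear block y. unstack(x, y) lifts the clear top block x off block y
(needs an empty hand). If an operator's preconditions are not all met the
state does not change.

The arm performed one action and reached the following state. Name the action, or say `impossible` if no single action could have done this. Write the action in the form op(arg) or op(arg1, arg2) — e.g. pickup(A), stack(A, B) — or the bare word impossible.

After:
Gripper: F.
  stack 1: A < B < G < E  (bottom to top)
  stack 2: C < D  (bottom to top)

pickup(F)

target: towers=[A/B/G/E; C/D] holding=F
         pickup(F) → towers=[A/B/G/E; C/D] holding=F  ← match
     unstack(D, C) → towers=[A/B/G/E; C; F] holding=D
     unstack(E, G) → towers=[A/B/G; C/D; F] holding=E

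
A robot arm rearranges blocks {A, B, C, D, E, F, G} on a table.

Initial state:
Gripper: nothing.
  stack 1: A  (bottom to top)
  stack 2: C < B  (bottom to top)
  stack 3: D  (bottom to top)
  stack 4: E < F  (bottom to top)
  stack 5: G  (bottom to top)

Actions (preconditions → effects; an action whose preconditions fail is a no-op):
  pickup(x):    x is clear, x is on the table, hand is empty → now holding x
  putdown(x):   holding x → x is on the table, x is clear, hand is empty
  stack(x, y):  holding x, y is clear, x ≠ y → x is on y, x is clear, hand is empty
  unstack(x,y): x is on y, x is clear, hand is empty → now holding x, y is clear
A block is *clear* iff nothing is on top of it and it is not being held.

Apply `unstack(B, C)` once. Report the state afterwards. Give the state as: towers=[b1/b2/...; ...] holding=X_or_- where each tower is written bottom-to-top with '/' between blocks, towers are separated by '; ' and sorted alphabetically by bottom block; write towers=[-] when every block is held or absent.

before: towers=[A; C/B; D; E/F; G] holding=-
pre[unstack(B, C)]: on(B,C) yes, clear(B) yes, handempty yes
all met → apply unstack(B, C)
after:  towers=[A; C; D; E/F; G] holding=B

towers=[A; C; D; E/F; G] holding=B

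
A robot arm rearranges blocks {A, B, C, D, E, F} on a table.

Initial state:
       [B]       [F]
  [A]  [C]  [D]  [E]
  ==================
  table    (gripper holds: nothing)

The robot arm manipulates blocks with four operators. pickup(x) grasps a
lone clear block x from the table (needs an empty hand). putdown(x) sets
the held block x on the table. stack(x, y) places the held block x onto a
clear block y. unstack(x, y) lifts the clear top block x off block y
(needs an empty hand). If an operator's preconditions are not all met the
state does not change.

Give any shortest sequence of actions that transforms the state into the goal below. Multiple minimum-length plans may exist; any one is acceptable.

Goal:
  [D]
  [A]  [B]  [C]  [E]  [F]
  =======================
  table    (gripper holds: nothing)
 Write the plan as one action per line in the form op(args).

step 1 (unstack(B, C)): towers=[A; C; D; E/F] holding=B
step 2 (putdown(B)): towers=[A; B; C; D; E/F] holding=-
step 3 (unstack(F, E)): towers=[A; B; C; D; E] holding=F
step 4 (putdown(F)): towers=[A; B; C; D; E; F] holding=-
step 5 (pickup(D)): towers=[A; B; C; E; F] holding=D
step 6 (stack(D, A)): towers=[A/D; B; C; E; F] holding=-
goal check: towers=[A/D; B; C; E; F] holding=- — reached (length 6, optimal by BFS)

unstack(B, C)
putdown(B)
unstack(F, E)
putdown(F)
pickup(D)
stack(D, A)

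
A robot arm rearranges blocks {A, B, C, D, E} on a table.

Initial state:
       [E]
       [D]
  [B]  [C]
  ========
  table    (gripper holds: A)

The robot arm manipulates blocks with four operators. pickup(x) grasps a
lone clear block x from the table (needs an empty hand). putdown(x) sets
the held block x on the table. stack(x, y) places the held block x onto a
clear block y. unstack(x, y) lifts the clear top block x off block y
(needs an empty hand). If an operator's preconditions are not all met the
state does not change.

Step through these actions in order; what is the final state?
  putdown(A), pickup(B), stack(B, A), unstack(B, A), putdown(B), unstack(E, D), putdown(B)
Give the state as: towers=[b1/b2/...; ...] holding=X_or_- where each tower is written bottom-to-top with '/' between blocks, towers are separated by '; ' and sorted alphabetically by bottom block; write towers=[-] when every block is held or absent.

step 1 (putdown(A)): towers=[A; B; C/D/E] holding=-
step 2 (pickup(B)): towers=[A; C/D/E] holding=B
step 3 (stack(B, A)): towers=[A/B; C/D/E] holding=-
step 4 (unstack(B, A)): towers=[A; C/D/E] holding=B
step 5 (putdown(B)): towers=[A; B; C/D/E] holding=-
step 6 (unstack(E, D)): towers=[A; B; C/D] holding=E
step 7 (putdown(B)) [no-op]: towers=[A; B; C/D] holding=E

towers=[A; B; C/D] holding=E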